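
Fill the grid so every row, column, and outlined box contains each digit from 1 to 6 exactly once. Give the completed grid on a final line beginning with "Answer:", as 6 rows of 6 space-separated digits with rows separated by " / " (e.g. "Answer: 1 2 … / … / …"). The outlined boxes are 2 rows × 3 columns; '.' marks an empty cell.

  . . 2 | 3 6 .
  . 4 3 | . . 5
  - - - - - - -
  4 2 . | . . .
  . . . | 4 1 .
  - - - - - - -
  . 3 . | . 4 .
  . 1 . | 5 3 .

Step 1. [r4c2∈{5,6}] in col 2, 6 fits only at r4c2, so r4c2=6.
Step 2. [r2c1∈{1,6}] 6 has one home in row 2: r2c1, so r2c1=6.
Step 3. [r4c3∈{5}] r4c3 is down to just 5 ⇒ r4c3=5.
Step 4. [r4c6∈{2,3}] 2 has one home in row 4: r4c6. So r4c6=2.
Step 5. [r6c6∈{6}] r6c6 has the single candidate 6 ⇒ r6c6=6.
Step 6. [r2c4∈{1,2}] in row 2, 1 fits only at r2c4, so r2c4=1.
Step 7. [r5c1∈{2,5}] in row 5, 5 fits only at r5c1, so r5c1=5.
Step 8. [r5c4∈{2}] r5c4 is down to just 2, so r5c4=2.
Step 9. [r5c3∈{6}] r5c3's peers cover all but 6, so r5c3=6.
Step 10. [r1c1∈{1}] r1c1's peers cover all but 1, so r1c1=1.
Step 11. [r5c6∈{1}] r5c6 is down to just 1, so r5c6=1.
Step 12. [r1c2∈{5}] r1c2 has the single candidate 5 ⇒ r1c2=5.
Step 13. [r2c5∈{2}] r2c5 has the single candidate 2, so r2c5=2.
Step 14. [r3c3∈{1}] r3c3 has the single candidate 1. So r3c3=1.
Step 15. [r6c1∈{2}] nothing but 2 survives at r6c1 ⇒ r6c1=2.
Step 16. [r3c4∈{6}] r3c4 is down to just 6 ⇒ r3c4=6.
Step 17. [r3c6∈{3}] only 3 remains possible at r3c6. So r3c6=3.
Step 18. [r3c5∈{5}] r3c5 has the single candidate 5. So r3c5=5.
Step 19. [r4c1∈{3}] r4c1's peers cover all but 3, so r4c1=3.
Step 20. [r1c6∈{4}] r1c6's peers cover all but 4 ⇒ r1c6=4.
Step 21. [r6c3∈{4}] r6c3 has the single candidate 4 ⇒ r6c3=4.

Answer: 1 5 2 3 6 4 / 6 4 3 1 2 5 / 4 2 1 6 5 3 / 3 6 5 4 1 2 / 5 3 6 2 4 1 / 2 1 4 5 3 6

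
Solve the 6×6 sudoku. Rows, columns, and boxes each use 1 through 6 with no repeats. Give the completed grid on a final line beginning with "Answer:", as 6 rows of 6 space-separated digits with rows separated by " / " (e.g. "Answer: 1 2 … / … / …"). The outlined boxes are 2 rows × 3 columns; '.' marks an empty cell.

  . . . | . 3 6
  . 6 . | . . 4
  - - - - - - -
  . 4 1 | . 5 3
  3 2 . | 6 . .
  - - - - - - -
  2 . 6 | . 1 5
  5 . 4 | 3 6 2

Step 1. [r1c2∈{1,5}] 5 has one home in col 2: r1c2, so r1c2=5.
Step 2. [r2c5∈{2}] nothing but 2 survives at r2c5, so r2c5=2.
Step 3. [r2c1∈{1}] r2c1's peers cover all but 1 ⇒ r2c1=1.
Step 4. [r4c6∈{1}] r4c6 is down to just 1, so r4c6=1.
Step 5. [r3c1∈{6}] r3c1's peers cover all but 6, so r3c1=6.
Step 6. [r1c3∈{2}] r1c3's peers cover all but 2, so r1c3=2.
Step 7. [r5c4∈{4}] nothing but 4 survives at r5c4, so r5c4=4.
Step 8. [r4c5∈{4}] only 4 remains possible at r4c5, so r4c5=4.
Step 9. [r2c3∈{3}] nothing but 3 survives at r2c3. So r2c3=3.
Step 10. [r5c2∈{3}] r5c2's peers cover all but 3, so r5c2=3.
Step 11. [r4c3∈{5}] r4c3 is down to just 5. So r4c3=5.
Step 12. [r1c4∈{1}] r1c4's peers cover all but 1. So r1c4=1.
Step 13. [r6c2∈{1}] nothing but 1 survives at r6c2, so r6c2=1.
Step 14. [r1c1∈{4}] r1c1's peers cover all but 4 ⇒ r1c1=4.
Step 15. [r2c4∈{5}] r2c4 has the single candidate 5 ⇒ r2c4=5.
Step 16. [r3c4∈{2}] r3c4 is down to just 2, so r3c4=2.

Answer: 4 5 2 1 3 6 / 1 6 3 5 2 4 / 6 4 1 2 5 3 / 3 2 5 6 4 1 / 2 3 6 4 1 5 / 5 1 4 3 6 2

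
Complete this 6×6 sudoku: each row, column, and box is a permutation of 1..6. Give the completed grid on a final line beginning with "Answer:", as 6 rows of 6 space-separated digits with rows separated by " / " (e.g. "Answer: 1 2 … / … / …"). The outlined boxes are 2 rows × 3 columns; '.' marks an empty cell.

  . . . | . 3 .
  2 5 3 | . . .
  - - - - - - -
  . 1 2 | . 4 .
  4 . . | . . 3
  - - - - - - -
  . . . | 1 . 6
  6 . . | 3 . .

Step 1. [r3c6∈{5}] r3c6 is down to just 5 ⇒ r3c6=5.
Step 2. [r6c6∈{2,4}] r6c6 is the only open cell in box 6 admitting 4. So r6c6=4.
Step 3. [r5c1∈{3,5}] 5 has one home in col 1: r5c1 ⇒ r5c1=5.
Step 4. [r3c4∈{6}] r3c4 is down to just 6 ⇒ r3c4=6.
Step 5. [r5c5∈{2}] r5c5 has the single candidate 2 ⇒ r5c5=2.
Step 6. [r5c3∈{4}] r5c3's peers cover all but 4 ⇒ r5c3=4.
Step 7. [r1c6∈{1,2}] r1c6 is the only open cell in col 6 admitting 2. So r1c6=2.
Step 8. [r4c2∈{6}] r4c2 is down to just 6 ⇒ r4c2=6.
Step 9. [r6c3∈{1}] nothing but 1 survives at r6c3, so r6c3=1.
Step 10. [r2c6∈{1}] r2c6 is down to just 1 ⇒ r2c6=1.
Step 11. [r1c2∈{4}] r1c2 is down to just 4, so r1c2=4.
Step 12. [r5c2∈{3}] only 3 remains possible at r5c2. So r5c2=3.
Step 13. [r4c5∈{1}] r4c5 is down to just 1, so r4c5=1.
Step 14. [r4c4∈{2}] r4c4 is down to just 2 ⇒ r4c4=2.
Step 15. [r2c4∈{4}] nothing but 4 survives at r2c4, so r2c4=4.
Step 16. [r2c5∈{6}] nothing but 6 survives at r2c5, so r2c5=6.
Step 17. [r6c2∈{2}] r6c2's peers cover all but 2. So r6c2=2.
Step 18. [r6c5∈{5}] r6c5 is down to just 5 ⇒ r6c5=5.
Step 19. [r1c3∈{6}] r1c3's peers cover all but 6 ⇒ r1c3=6.
Step 20. [r4c3∈{5}] only 5 remains possible at r4c3, so r4c3=5.
Step 21. [r3c1∈{3}] r3c1's peers cover all but 3 ⇒ r3c1=3.
Step 22. [r1c1∈{1}] only 1 remains possible at r1c1. So r1c1=1.
Step 23. [r1c4∈{5}] r1c4's peers cover all but 5. So r1c4=5.

Answer: 1 4 6 5 3 2 / 2 5 3 4 6 1 / 3 1 2 6 4 5 / 4 6 5 2 1 3 / 5 3 4 1 2 6 / 6 2 1 3 5 4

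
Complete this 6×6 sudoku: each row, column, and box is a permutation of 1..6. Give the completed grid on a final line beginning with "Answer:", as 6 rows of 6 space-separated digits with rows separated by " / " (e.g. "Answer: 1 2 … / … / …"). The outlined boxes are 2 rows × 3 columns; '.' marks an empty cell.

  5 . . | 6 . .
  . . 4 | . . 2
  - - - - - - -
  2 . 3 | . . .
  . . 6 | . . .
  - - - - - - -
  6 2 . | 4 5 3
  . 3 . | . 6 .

Step 1. [r1c2∈{1}] r1c2 is down to just 1. So r1c2=1.
Step 2. [r6c6∈{1}] r6c6 has the single candidate 1 ⇒ r6c6=1.
Step 3. [r1c5∈{3,4}] r1c5 is the only open cell in row 1 admitting 3. So r1c5=3.
Step 4. [r4c5∈{1,2,4}] 2 has one home in col 5: r4c5. So r4c5=2.
Step 5. [r3c5∈{1,4}] across col 5, 4 lands solely at r3c5 ⇒ r3c5=4.
Step 6. [r4c6∈{5}] r4c6's peers cover all but 5 ⇒ r4c6=5.
Step 7. [r4c1∈{1,4}] col 1 places 1 nowhere but r4c1 ⇒ r4c1=1.
Step 8. [r2c5∈{1}] only 1 remains possible at r2c5 ⇒ r2c5=1.
Step 9. [r3c6∈{6}] r3c6 has the single candidate 6. So r3c6=6.
Step 10. [r2c1∈{3}] r2c1's peers cover all but 3 ⇒ r2c1=3.
Step 11. [r3c4∈{1}] only 1 remains possible at r3c4 ⇒ r3c4=1.
Step 12. [r1c3∈{2}] r1c3's peers cover all but 2 ⇒ r1c3=2.
Step 13. [r2c2∈{6}] nothing but 6 survives at r2c2, so r2c2=6.
Step 14. [r6c4∈{2}] r6c4 has the single candidate 2 ⇒ r6c4=2.
Step 15. [r6c1∈{4}] only 4 remains possible at r6c1, so r6c1=4.
Step 16. [r2c4∈{5}] r2c4's peers cover all but 5 ⇒ r2c4=5.
Step 17. [r4c4∈{3}] only 3 remains possible at r4c4 ⇒ r4c4=3.
Step 18. [r6c3∈{5}] r6c3 is down to just 5 ⇒ r6c3=5.
Step 19. [r1c6∈{4}] r1c6 has the single candidate 4 ⇒ r1c6=4.
Step 20. [r5c3∈{1}] r5c3's peers cover all but 1. So r5c3=1.
Step 21. [r4c2∈{4}] r4c2's peers cover all but 4. So r4c2=4.
Step 22. [r3c2∈{5}] r3c2 is down to just 5. So r3c2=5.

Answer: 5 1 2 6 3 4 / 3 6 4 5 1 2 / 2 5 3 1 4 6 / 1 4 6 3 2 5 / 6 2 1 4 5 3 / 4 3 5 2 6 1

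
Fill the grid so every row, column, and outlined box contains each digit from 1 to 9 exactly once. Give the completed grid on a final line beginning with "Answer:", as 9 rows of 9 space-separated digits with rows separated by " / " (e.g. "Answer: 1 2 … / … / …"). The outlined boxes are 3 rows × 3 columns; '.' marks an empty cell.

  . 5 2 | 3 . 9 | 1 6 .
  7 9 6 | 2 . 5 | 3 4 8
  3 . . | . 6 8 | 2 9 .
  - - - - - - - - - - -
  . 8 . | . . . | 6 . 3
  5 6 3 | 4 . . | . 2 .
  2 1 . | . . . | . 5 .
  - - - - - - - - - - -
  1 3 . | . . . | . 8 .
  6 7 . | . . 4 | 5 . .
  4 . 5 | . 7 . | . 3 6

Step 1. [r4c8∈{1,7}] r4c8 is the only open cell in col 8 admitting 7 ⇒ r4c8=7.
Step 2. [r7c3∈{9}] r7c3 has the single candidate 9 ⇒ r7c3=9.
Step 3. [r9c4∈{1,8,9}] row 9 places 8 nowhere but r9c4, so r9c4=8.
Step 4. [r9c6∈{1,2}] 1 has one home in row 9: r9c6. So r9c6=1.
Step 5. [r8c4∈{9}] r8c4's peers cover all but 9 ⇒ r8c4=9.
Step 6. [r2c5∈{1}] only 1 remains possible at r2c5 ⇒ r2c5=1.
Step 7. [r6c3∈{4,7}] r6c3 is the only open cell in col 3 admitting 7. So r6c3=7.
Step 8. [r1c9∈{7}] r1c9 has the single candidate 7, so r1c9=7.
Step 9. [r9c7∈{9}] r9c7 is down to just 9. So r9c7=9.
Step 10. [r5c7∈{8}] nothing but 8 survives at r5c7, so r5c7=8.
Step 11. [r5c5∈{9}] nothing but 9 survives at r5c5, so r5c5=9.
Step 12. [r6c4∈{6}] r6c4 is down to just 6. So r6c4=6.
Step 13. [r7c4∈{5}] nothing but 5 survives at r7c4. So r7c4=5.
Step 14. [r7c5∈{2}] r7c5 is down to just 2, so r7c5=2.
Step 15. [r6c7∈{4}] r6c7 is down to just 4. So r6c7=4.
Step 16. [r8c5∈{3}] nothing but 3 survives at r8c5, so r8c5=3.
Step 17. [r8c9∈{1,2}] in row 8, 2 fits only at r8c9. So r8c9=2.
Step 18. [r4c3∈{4}] r4c3's peers cover all but 4 ⇒ r4c3=4.
Step 19. [r5c6∈{7}] nothing but 7 survives at r5c6. So r5c6=7.
Step 20. [r9c2∈{2}] r9c2's peers cover all but 2. So r9c2=2.
Step 21. [r3c9∈{5}] r3c9 is down to just 5 ⇒ r3c9=5.
Step 22. [r3c4∈{7}] r3c4 is down to just 7 ⇒ r3c4=7.
Step 23. [r7c6∈{6}] nothing but 6 survives at r7c6. So r7c6=6.
Step 24. [r6c5∈{8}] only 8 remains possible at r6c5. So r6c5=8.
Step 25. [r7c9∈{4}] nothing but 4 survives at r7c9. So r7c9=4.
Step 26. [r4c1∈{9}] r4c1 is down to just 9. So r4c1=9.
Step 27. [r4c5∈{5}] only 5 remains possible at r4c5. So r4c5=5.
Step 28. [r4c6∈{2}] only 2 remains possible at r4c6 ⇒ r4c6=2.
Step 29. [r4c4∈{1}] nothing but 1 survives at r4c4. So r4c4=1.
Step 30. [r8c3∈{8}] r8c3 is down to just 8, so r8c3=8.
Step 31. [r6c9∈{9}] r6c9 has the single candidate 9, so r6c9=9.
Step 32. [r1c1∈{8}] r1c1 has the single candidate 8. So r1c1=8.
Step 33. [r3c3∈{1}] nothing but 1 survives at r3c3, so r3c3=1.
Step 34. [r6c6∈{3}] r6c6 is down to just 3 ⇒ r6c6=3.
Step 35. [r5c9∈{1}] nothing but 1 survives at r5c9, so r5c9=1.
Step 36. [r7c7∈{7}] only 7 remains possible at r7c7 ⇒ r7c7=7.
Step 37. [r3c2∈{4}] r3c2 has the single candidate 4 ⇒ r3c2=4.
Step 38. [r1c5∈{4}] r1c5 has the single candidate 4, so r1c5=4.
Step 39. [r8c8∈{1}] nothing but 1 survives at r8c8, so r8c8=1.

Answer: 8 5 2 3 4 9 1 6 7 / 7 9 6 2 1 5 3 4 8 / 3 4 1 7 6 8 2 9 5 / 9 8 4 1 5 2 6 7 3 / 5 6 3 4 9 7 8 2 1 / 2 1 7 6 8 3 4 5 9 / 1 3 9 5 2 6 7 8 4 / 6 7 8 9 3 4 5 1 2 / 4 2 5 8 7 1 9 3 6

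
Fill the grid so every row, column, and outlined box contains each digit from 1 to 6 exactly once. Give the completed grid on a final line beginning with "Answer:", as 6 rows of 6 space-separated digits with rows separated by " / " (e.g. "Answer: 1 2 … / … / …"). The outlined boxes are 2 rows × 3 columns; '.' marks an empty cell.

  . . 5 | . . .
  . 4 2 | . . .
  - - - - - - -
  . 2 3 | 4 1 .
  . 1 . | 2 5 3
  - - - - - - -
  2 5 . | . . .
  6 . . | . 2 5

Step 1. [r1c2∈{3,6}] col 2 places 6 nowhere but r1c2, so r1c2=6.
Step 2. [r2c4∈{1,3,5,6}] r2c4 is the only open cell in row 2 admitting 5 ⇒ r2c4=5.
Step 3. [r5c4∈{1,3,6}] col 4 places 6 nowhere but r5c4, so r5c4=6.
Step 4. [r5c5∈{3,4}] r5c5 is the only open cell in row 5 admitting 3. So r5c5=3.
Step 5. [r5c6∈{1,4}] box 6 places 4 nowhere but r5c6, so r5c6=4.
Step 6. [r1c4∈{1,3}] r1c4 is the only open cell in col 4 admitting 3. So r1c4=3.
Step 7. [r1c1∈{1}] r1c1's peers cover all but 1 ⇒ r1c1=1.
Step 8. [r6c3∈{1,4}] row 6 places 4 nowhere but r6c3, so r6c3=4.
Step 9. [r3c6∈{6}] nothing but 6 survives at r3c6. So r3c6=6.
Step 10. [r6c4∈{1}] r6c4 has the single candidate 1. So r6c4=1.
Step 11. [r2c6∈{1}] r2c6 has the single candidate 1. So r2c6=1.
Step 12. [r5c3∈{1}] r5c3 is down to just 1, so r5c3=1.
Step 13. [r4c3∈{6}] r4c3's peers cover all but 6 ⇒ r4c3=6.
Step 14. [r1c6∈{2}] r1c6 is down to just 2, so r1c6=2.
Step 15. [r3c1∈{5}] r3c1 has the single candidate 5 ⇒ r3c1=5.
Step 16. [r1c5∈{4}] only 4 remains possible at r1c5 ⇒ r1c5=4.
Step 17. [r2c1∈{3}] only 3 remains possible at r2c1 ⇒ r2c1=3.
Step 18. [r6c2∈{3}] nothing but 3 survives at r6c2 ⇒ r6c2=3.
Step 19. [r4c1∈{4}] r4c1's peers cover all but 4 ⇒ r4c1=4.
Step 20. [r2c5∈{6}] r2c5 has the single candidate 6 ⇒ r2c5=6.

Answer: 1 6 5 3 4 2 / 3 4 2 5 6 1 / 5 2 3 4 1 6 / 4 1 6 2 5 3 / 2 5 1 6 3 4 / 6 3 4 1 2 5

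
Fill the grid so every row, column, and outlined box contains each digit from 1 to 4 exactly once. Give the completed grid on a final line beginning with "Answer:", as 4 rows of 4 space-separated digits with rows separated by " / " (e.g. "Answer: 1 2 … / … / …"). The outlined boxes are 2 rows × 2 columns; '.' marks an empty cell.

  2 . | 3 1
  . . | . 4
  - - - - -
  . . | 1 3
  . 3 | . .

Step 1. [r4c1∈{1,4}] row 4 places 1 nowhere but r4c1, so r4c1=1.
Step 2. [r3c1∈{4}] nothing but 4 survives at r3c1, so r3c1=4.
Step 3. [r4c4∈{2}] r4c4 is down to just 2. So r4c4=2.
Step 4. [r2c2∈{1}] r2c2's peers cover all but 1, so r2c2=1.
Step 5. [r3c2∈{2}] only 2 remains possible at r3c2, so r3c2=2.
Step 6. [r2c1∈{3}] r2c1 is down to just 3. So r2c1=3.
Step 7. [r2c3∈{2}] r2c3's peers cover all but 2. So r2c3=2.
Step 8. [r1c2∈{4}] r1c2's peers cover all but 4, so r1c2=4.
Step 9. [r4c3∈{4}] nothing but 4 survives at r4c3, so r4c3=4.

Answer: 2 4 3 1 / 3 1 2 4 / 4 2 1 3 / 1 3 4 2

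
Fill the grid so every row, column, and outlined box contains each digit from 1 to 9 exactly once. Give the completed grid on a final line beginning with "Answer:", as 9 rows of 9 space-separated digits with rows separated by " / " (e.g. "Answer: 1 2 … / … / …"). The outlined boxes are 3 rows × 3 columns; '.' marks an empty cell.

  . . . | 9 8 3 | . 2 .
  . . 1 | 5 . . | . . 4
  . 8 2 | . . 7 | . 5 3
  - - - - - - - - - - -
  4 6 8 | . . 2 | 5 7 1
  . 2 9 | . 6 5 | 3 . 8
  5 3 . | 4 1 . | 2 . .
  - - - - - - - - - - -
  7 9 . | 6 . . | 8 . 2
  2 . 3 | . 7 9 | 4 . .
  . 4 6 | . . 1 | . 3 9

Step 1. [r1c9∈{6,7}] across col 9, 7 lands solely at r1c9, so r1c9=7.
Step 2. [r2c6∈{6}] r2c6's peers cover all but 6 ⇒ r2c6=6.
Step 3. [r7c5∈{3,4,5}] r7c5 is the only open cell in row 7 admitting 3, so r7c5=3.
Step 4. [r2c7∈{9}] only 9 remains possible at r2c7 ⇒ r2c7=9.
Step 5. [r6c9∈{6}] only 6 remains possible at r6c9 ⇒ r6c9=6.
Step 6. [r1c2∈{5}] r1c2 has the single candidate 5. So r1c2=5.
Step 7. [r1c7∈{1,6}] r1c7 is the only open cell in row 1 admitting 1. So r1c7=1.
Step 8. [r9c4∈{2,8}] col 4 places 2 nowhere but r9c4. So r9c4=2.
Step 9. [r3c7∈{6}] r3c7 is down to just 6. So r3c7=6.
Step 10. [r8c2∈{1}] r8c2's peers cover all but 1. So r8c2=1.
Step 11. [r4c4∈{3}] nothing but 3 survives at r4c4, so r4c4=3.
Step 12. [r6c6∈{8}] r6c6 has the single candidate 8 ⇒ r6c6=8.
Step 13. [r3c5∈{4}] only 4 remains possible at r3c5. So r3c5=4.
Step 14. [r2c5∈{2}] r2c5 is down to just 2, so r2c5=2.
Step 15. [r2c1∈{3}] nothing but 3 survives at r2c1, so r2c1=3.
Step 16. [r5c8∈{4}] r5c8's peers cover all but 4 ⇒ r5c8=4.
Step 17. [r6c3∈{7}] r6c3 has the single candidate 7, so r6c3=7.
Step 18. [r8c4∈{8}] r8c4 has the single candidate 8 ⇒ r8c4=8.
Step 19. [r1c1∈{6}] r1c1 is down to just 6. So r1c1=6.
Step 20. [r9c5∈{5}] only 5 remains possible at r9c5 ⇒ r9c5=5.
Step 21. [r5c4∈{7}] r5c4 is down to just 7, so r5c4=7.
Step 22. [r6c8∈{9}] nothing but 9 survives at r6c8 ⇒ r6c8=9.
Step 23. [r2c2∈{7}] nothing but 7 survives at r2c2 ⇒ r2c2=7.
Step 24. [r9c7∈{7}] r9c7 is down to just 7 ⇒ r9c7=7.
Step 25. [r2c8∈{8}] r2c8's peers cover all but 8 ⇒ r2c8=8.
Step 26. [r7c8∈{1}] r7c8 has the single candidate 1, so r7c8=1.
Step 27. [r8c9∈{5}] r8c9 is down to just 5 ⇒ r8c9=5.
Step 28. [r7c3∈{5}] nothing but 5 survives at r7c3 ⇒ r7c3=5.
Step 29. [r9c1∈{8}] r9c1 is down to just 8, so r9c1=8.
Step 30. [r1c3∈{4}] r1c3 is down to just 4. So r1c3=4.
Step 31. [r3c1∈{9}] nothing but 9 survives at r3c1, so r3c1=9.
Step 32. [r4c5∈{9}] r4c5's peers cover all but 9. So r4c5=9.
Step 33. [r7c6∈{4}] r7c6 is down to just 4 ⇒ r7c6=4.
Step 34. [r3c4∈{1}] r3c4's peers cover all but 1, so r3c4=1.
Step 35. [r8c8∈{6}] r8c8 is down to just 6. So r8c8=6.
Step 36. [r5c1∈{1}] only 1 remains possible at r5c1. So r5c1=1.

Answer: 6 5 4 9 8 3 1 2 7 / 3 7 1 5 2 6 9 8 4 / 9 8 2 1 4 7 6 5 3 / 4 6 8 3 9 2 5 7 1 / 1 2 9 7 6 5 3 4 8 / 5 3 7 4 1 8 2 9 6 / 7 9 5 6 3 4 8 1 2 / 2 1 3 8 7 9 4 6 5 / 8 4 6 2 5 1 7 3 9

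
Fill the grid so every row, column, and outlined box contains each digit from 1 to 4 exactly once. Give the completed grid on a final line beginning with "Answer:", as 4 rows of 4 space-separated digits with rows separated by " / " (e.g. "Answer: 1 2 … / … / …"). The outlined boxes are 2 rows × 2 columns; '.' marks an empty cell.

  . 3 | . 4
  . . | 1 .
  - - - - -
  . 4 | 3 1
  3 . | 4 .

Step 1. [r2c2∈{2}] r2c2 is down to just 2. So r2c2=2.
Step 2. [r1c1∈{1}] only 1 remains possible at r1c1, so r1c1=1.
Step 3. [r2c1∈{4}] nothing but 4 survives at r2c1. So r2c1=4.
Step 4. [r4c2∈{1}] r4c2 has the single candidate 1 ⇒ r4c2=1.
Step 5. [r3c1∈{2}] r3c1 has the single candidate 2, so r3c1=2.
Step 6. [r1c3∈{2}] r1c3 has the single candidate 2, so r1c3=2.
Step 7. [r2c4∈{3}] only 3 remains possible at r2c4 ⇒ r2c4=3.
Step 8. [r4c4∈{2}] r4c4 has the single candidate 2, so r4c4=2.

Answer: 1 3 2 4 / 4 2 1 3 / 2 4 3 1 / 3 1 4 2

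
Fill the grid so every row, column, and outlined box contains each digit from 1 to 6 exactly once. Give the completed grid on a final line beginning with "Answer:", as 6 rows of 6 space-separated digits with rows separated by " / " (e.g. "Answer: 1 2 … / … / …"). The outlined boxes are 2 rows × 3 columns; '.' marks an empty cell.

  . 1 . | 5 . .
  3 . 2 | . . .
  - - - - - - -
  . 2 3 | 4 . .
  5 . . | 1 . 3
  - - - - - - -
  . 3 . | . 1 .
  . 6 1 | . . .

Step 1. [r2c4∈{6}] r2c4 is down to just 6 ⇒ r2c4=6.
Step 2. [r2c5∈{4}] only 4 remains possible at r2c5. So r2c5=4.
Step 3. [r5c4∈{2}] r5c4's peers cover all but 2. So r5c4=2.
Step 4. [r5c1∈{4}] r5c1 has the single candidate 4 ⇒ r5c1=4.
Step 5. [r1c3∈{4,6}] row 1 places 4 nowhere but r1c3, so r1c3=4.
Step 6. [r4c3∈{6}] only 6 remains possible at r4c3, so r4c3=6.
Step 7. [r1c5∈{2,3}] across row 1, 3 lands solely at r1c5, so r1c5=3.
Step 8. [r6c5∈{5}] nothing but 5 survives at r6c5 ⇒ r6c5=5.
Step 9. [r3c5∈{6}] only 6 remains possible at r3c5 ⇒ r3c5=6.
Step 10. [r4c2∈{4}] r4c2's peers cover all but 4 ⇒ r4c2=4.
Step 11. [r6c1∈{2}] r6c1 has the single candidate 2, so r6c1=2.
Step 12. [r6c4∈{3}] r6c4 has the single candidate 3, so r6c4=3.
Step 13. [r5c3∈{5}] r5c3's peers cover all but 5 ⇒ r5c3=5.
Step 14. [r3c6∈{5}] r3c6's peers cover all but 5, so r3c6=5.
Step 15. [r4c5∈{2}] only 2 remains possible at r4c5 ⇒ r4c5=2.
Step 16. [r1c1∈{6}] r1c1 has the single candidate 6 ⇒ r1c1=6.
Step 17. [r5c6∈{6}] r5c6's peers cover all but 6. So r5c6=6.
Step 18. [r3c1∈{1}] nothing but 1 survives at r3c1. So r3c1=1.
Step 19. [r2c6∈{1}] nothing but 1 survives at r2c6, so r2c6=1.
Step 20. [r2c2∈{5}] r2c2's peers cover all but 5 ⇒ r2c2=5.
Step 21. [r1c6∈{2}] nothing but 2 survives at r1c6, so r1c6=2.
Step 22. [r6c6∈{4}] r6c6 is down to just 4. So r6c6=4.

Answer: 6 1 4 5 3 2 / 3 5 2 6 4 1 / 1 2 3 4 6 5 / 5 4 6 1 2 3 / 4 3 5 2 1 6 / 2 6 1 3 5 4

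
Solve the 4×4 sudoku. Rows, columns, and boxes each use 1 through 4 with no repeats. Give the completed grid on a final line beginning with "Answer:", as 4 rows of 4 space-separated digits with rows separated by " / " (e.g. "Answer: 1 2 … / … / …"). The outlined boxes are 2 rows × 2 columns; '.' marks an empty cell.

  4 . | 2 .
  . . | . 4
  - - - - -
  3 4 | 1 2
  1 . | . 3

Step 1. [r2c2∈{1,2,3}] across row 2, 1 lands solely at r2c2. So r2c2=1.
Step 2. [r2c3∈{3}] r2c3's peers cover all but 3 ⇒ r2c3=3.
Step 3. [r1c2∈{3}] r1c2's peers cover all but 3 ⇒ r1c2=3.
Step 4. [r1c4∈{1}] nothing but 1 survives at r1c4. So r1c4=1.
Step 5. [r4c3∈{4}] r4c3 is down to just 4 ⇒ r4c3=4.
Step 6. [r4c2∈{2}] r4c2's peers cover all but 2, so r4c2=2.
Step 7. [r2c1∈{2}] only 2 remains possible at r2c1 ⇒ r2c1=2.

Answer: 4 3 2 1 / 2 1 3 4 / 3 4 1 2 / 1 2 4 3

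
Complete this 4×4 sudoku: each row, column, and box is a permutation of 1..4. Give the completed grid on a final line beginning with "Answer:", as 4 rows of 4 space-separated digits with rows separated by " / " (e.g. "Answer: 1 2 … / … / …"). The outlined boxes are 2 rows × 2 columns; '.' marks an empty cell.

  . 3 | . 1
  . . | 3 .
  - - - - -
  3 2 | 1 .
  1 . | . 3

Step 1. [r2c4∈{2,4}] 2 has one home in col 4: r2c4, so r2c4=2.
Step 2. [r4c2∈{4}] only 4 remains possible at r4c2. So r4c2=4.
Step 3. [r1c3∈{4}] only 4 remains possible at r1c3, so r1c3=4.
Step 4. [r2c1∈{4}] r2c1 is down to just 4, so r2c1=4.
Step 5. [r4c3∈{2}] nothing but 2 survives at r4c3, so r4c3=2.
Step 6. [r3c4∈{4}] nothing but 4 survives at r3c4 ⇒ r3c4=4.
Step 7. [r2c2∈{1}] only 1 remains possible at r2c2. So r2c2=1.
Step 8. [r1c1∈{2}] nothing but 2 survives at r1c1 ⇒ r1c1=2.

Answer: 2 3 4 1 / 4 1 3 2 / 3 2 1 4 / 1 4 2 3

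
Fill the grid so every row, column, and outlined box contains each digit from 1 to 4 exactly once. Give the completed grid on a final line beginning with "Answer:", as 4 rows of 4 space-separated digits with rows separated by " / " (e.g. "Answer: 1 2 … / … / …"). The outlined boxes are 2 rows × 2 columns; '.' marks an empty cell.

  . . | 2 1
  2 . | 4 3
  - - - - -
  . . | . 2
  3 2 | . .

Step 1. [r3c1∈{1,4}] in col 1, 1 fits only at r3c1 ⇒ r3c1=1.
Step 2. [r1c1∈{4}] r1c1's peers cover all but 4. So r1c1=4.
Step 3. [r2c2∈{1}] only 1 remains possible at r2c2. So r2c2=1.
Step 4. [r3c3∈{3}] r3c3's peers cover all but 3, so r3c3=3.
Step 5. [r4c4∈{4}] r4c4 is down to just 4, so r4c4=4.
Step 6. [r4c3∈{1}] r4c3's peers cover all but 1 ⇒ r4c3=1.
Step 7. [r3c2∈{4}] nothing but 4 survives at r3c2. So r3c2=4.
Step 8. [r1c2∈{3}] nothing but 3 survives at r1c2 ⇒ r1c2=3.

Answer: 4 3 2 1 / 2 1 4 3 / 1 4 3 2 / 3 2 1 4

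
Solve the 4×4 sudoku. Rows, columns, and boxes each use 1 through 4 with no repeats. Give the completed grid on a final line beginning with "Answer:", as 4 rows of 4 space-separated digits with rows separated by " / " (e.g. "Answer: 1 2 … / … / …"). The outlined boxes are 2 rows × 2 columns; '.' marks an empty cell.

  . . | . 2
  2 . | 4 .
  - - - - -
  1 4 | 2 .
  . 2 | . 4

Step 1. [r2c4∈{1,3}] across col 4, 1 lands solely at r2c4. So r2c4=1.
Step 2. [r1c3∈{3}] r1c3 has the single candidate 3, so r1c3=3.
Step 3. [r1c1∈{4}] nothing but 4 survives at r1c1 ⇒ r1c1=4.
Step 4. [r4c3∈{1}] only 1 remains possible at r4c3, so r4c3=1.
Step 5. [r4c1∈{3}] r4c1's peers cover all but 3. So r4c1=3.
Step 6. [r2c2∈{3}] r2c2 has the single candidate 3, so r2c2=3.
Step 7. [r3c4∈{3}] r3c4 has the single candidate 3. So r3c4=3.
Step 8. [r1c2∈{1}] nothing but 1 survives at r1c2, so r1c2=1.

Answer: 4 1 3 2 / 2 3 4 1 / 1 4 2 3 / 3 2 1 4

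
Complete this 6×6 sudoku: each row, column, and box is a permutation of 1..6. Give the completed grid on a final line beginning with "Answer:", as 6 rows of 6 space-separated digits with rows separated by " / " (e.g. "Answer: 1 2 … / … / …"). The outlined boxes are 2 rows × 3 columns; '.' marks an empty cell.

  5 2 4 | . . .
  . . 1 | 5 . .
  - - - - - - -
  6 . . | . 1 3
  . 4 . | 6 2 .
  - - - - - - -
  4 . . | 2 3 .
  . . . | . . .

Step 1. [r6c5∈{4,5,6}] r6c5 is the only open cell in col 5 admitting 5, so r6c5=5.
Step 2. [r2c2∈{3,6}] box 1 places 6 nowhere but r2c2 ⇒ r2c2=6.
Step 3. [r3c2∈{5}] nothing but 5 survives at r3c2. So r3c2=5.
Step 4. [r6c1∈{1,2,3}] col 1 places 2 nowhere but r6c1 ⇒ r6c1=2.
Step 5. [r4c3∈{3}] nothing but 3 survives at r4c3. So r4c3=3.
Step 6. [r5c2∈{1}] nothing but 1 survives at r5c2 ⇒ r5c2=1.
Step 7. [r5c6∈{6}] r5c6 is down to just 6. So r5c6=6.
Step 8. [r1c6∈{1}] nothing but 1 survives at r1c6, so r1c6=1.
Step 9. [r6c6∈{4}] r6c6 is down to just 4. So r6c6=4.
Step 10. [r2c5∈{4}] r2c5's peers cover all but 4. So r2c5=4.
Step 11. [r1c5∈{6}] nothing but 6 survives at r1c5 ⇒ r1c5=6.
Step 12. [r3c4∈{4}] only 4 remains possible at r3c4. So r3c4=4.
Step 13. [r2c6∈{2}] r2c6 has the single candidate 2. So r2c6=2.
Step 14. [r3c3∈{2}] r3c3 is down to just 2, so r3c3=2.
Step 15. [r4c6∈{5}] only 5 remains possible at r4c6. So r4c6=5.
Step 16. [r6c3∈{6}] nothing but 6 survives at r6c3 ⇒ r6c3=6.
Step 17. [r6c2∈{3}] r6c2 is down to just 3 ⇒ r6c2=3.
Step 18. [r6c4∈{1}] r6c4 has the single candidate 1 ⇒ r6c4=1.
Step 19. [r1c4∈{3}] r1c4 has the single candidate 3 ⇒ r1c4=3.
Step 20. [r5c3∈{5}] r5c3 has the single candidate 5, so r5c3=5.
Step 21. [r2c1∈{3}] r2c1 has the single candidate 3 ⇒ r2c1=3.
Step 22. [r4c1∈{1}] only 1 remains possible at r4c1 ⇒ r4c1=1.

Answer: 5 2 4 3 6 1 / 3 6 1 5 4 2 / 6 5 2 4 1 3 / 1 4 3 6 2 5 / 4 1 5 2 3 6 / 2 3 6 1 5 4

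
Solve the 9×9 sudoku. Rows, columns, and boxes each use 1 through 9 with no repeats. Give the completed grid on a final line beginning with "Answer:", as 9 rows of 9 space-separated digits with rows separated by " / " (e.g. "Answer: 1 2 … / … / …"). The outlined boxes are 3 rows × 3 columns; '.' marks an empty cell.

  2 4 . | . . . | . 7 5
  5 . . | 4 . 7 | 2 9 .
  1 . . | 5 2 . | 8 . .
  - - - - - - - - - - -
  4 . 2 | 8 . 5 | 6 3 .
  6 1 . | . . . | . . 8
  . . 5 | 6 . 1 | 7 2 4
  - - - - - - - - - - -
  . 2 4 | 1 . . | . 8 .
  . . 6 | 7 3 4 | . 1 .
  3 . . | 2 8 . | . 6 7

Step 1. [r9c6∈{9}] r9c6's peers cover all but 9. So r9c6=9.
Step 2. [r6c5∈{9}] nothing but 9 survives at r6c5, so r6c5=9.
Step 3. [r6c2∈{3,8}] across row 6, 3 lands solely at r6c2. So r6c2=3.
Step 4. [r1c7∈{1,3}] 1 has one home in col 7: r1c7 ⇒ r1c7=1.
Step 5. [r1c5∈{6}] nothing but 6 survives at r1c5. So r1c5=6.
Step 6. [r3c6∈{3}] r3c6's peers cover all but 3 ⇒ r3c6=3.
Step 7. [r2c9∈{3,6}] in box 3, 3 fits only at r2c9 ⇒ r2c9=3.
Step 8. [r7c9∈{9}] r7c9 has the single candidate 9 ⇒ r7c9=9.
Step 9. [r4c2∈{7,9}] row 4 places 9 nowhere but r4c2. So r4c2=9.
Step 10. [r8c7∈{5}] r8c7 is down to just 5, so r8c7=5.
Step 11. [r3c3∈{7,9}] across row 3, 9 lands solely at r3c3, so r3c3=9.
Step 12. [r2c2∈{6,8}] r2c2 is the only open cell in row 2 admitting 6. So r2c2=6.
Step 13. [r1c3∈{3,8}] 3 has one home in row 1: r1c3, so r1c3=3.
Step 14. [r4c5∈{7}] r4c5 is down to just 7 ⇒ r4c5=7.
Step 15. [r8c2∈{8}] r8c2's peers cover all but 8, so r8c2=8.
Step 16. [r2c5∈{1}] only 1 remains possible at r2c5. So r2c5=1.
Step 17. [r7c5∈{5}] r7c5's peers cover all but 5. So r7c5=5.
Step 18. [r7c7∈{3}] r7c7 is down to just 3 ⇒ r7c7=3.
Step 19. [r3c9∈{6}] r3c9 is down to just 6. So r3c9=6.
Step 20. [r6c1∈{8}] nothing but 8 survives at r6c1. So r6c1=8.
Step 21. [r5c7∈{9}] only 9 remains possible at r5c7, so r5c7=9.
Step 22. [r9c3∈{1}] only 1 remains possible at r9c3, so r9c3=1.
Step 23. [r5c5∈{4}] r5c5's peers cover all but 4 ⇒ r5c5=4.
Step 24. [r3c8∈{4}] only 4 remains possible at r3c8, so r3c8=4.
Step 25. [r2c3∈{8}] nothing but 8 survives at r2c3, so r2c3=8.
Step 26. [r8c9∈{2}] r8c9 has the single candidate 2 ⇒ r8c9=2.
Step 27. [r7c6∈{6}] r7c6 is down to just 6, so r7c6=6.
Step 28. [r5c6∈{2}] only 2 remains possible at r5c6 ⇒ r5c6=2.
Step 29. [r5c8∈{5}] nothing but 5 survives at r5c8, so r5c8=5.
Step 30. [r3c2∈{7}] nothing but 7 survives at r3c2 ⇒ r3c2=7.
Step 31. [r9c2∈{5}] r9c2 has the single candidate 5 ⇒ r9c2=5.
Step 32. [r1c6∈{8}] r1c6 has the single candidate 8 ⇒ r1c6=8.
Step 33. [r9c7∈{4}] r9c7 is down to just 4, so r9c7=4.
Step 34. [r1c4∈{9}] r1c4's peers cover all but 9 ⇒ r1c4=9.
Step 35. [r7c1∈{7}] r7c1 is down to just 7. So r7c1=7.
Step 36. [r5c3∈{7}] r5c3 has the single candidate 7 ⇒ r5c3=7.
Step 37. [r8c1∈{9}] r8c1's peers cover all but 9, so r8c1=9.
Step 38. [r4c9∈{1}] r4c9 is down to just 1, so r4c9=1.
Step 39. [r5c4∈{3}] only 3 remains possible at r5c4 ⇒ r5c4=3.

Answer: 2 4 3 9 6 8 1 7 5 / 5 6 8 4 1 7 2 9 3 / 1 7 9 5 2 3 8 4 6 / 4 9 2 8 7 5 6 3 1 / 6 1 7 3 4 2 9 5 8 / 8 3 5 6 9 1 7 2 4 / 7 2 4 1 5 6 3 8 9 / 9 8 6 7 3 4 5 1 2 / 3 5 1 2 8 9 4 6 7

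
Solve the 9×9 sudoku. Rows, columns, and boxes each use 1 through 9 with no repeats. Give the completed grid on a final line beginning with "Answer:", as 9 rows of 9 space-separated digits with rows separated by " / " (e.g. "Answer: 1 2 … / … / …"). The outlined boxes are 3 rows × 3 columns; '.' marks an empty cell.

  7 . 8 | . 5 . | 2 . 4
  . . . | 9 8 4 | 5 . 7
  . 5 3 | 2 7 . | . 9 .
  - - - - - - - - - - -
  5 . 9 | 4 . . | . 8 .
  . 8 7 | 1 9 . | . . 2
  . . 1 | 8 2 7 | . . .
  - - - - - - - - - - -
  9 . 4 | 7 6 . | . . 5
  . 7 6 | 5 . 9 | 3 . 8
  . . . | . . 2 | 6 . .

Step 1. [r7c7∈{1}] nothing but 1 survives at r7c7, so r7c7=1.
Step 2. [r6c2∈{3,4,6}] 4 has one home in col 2: r6c2, so r6c2=4.
Step 3. [r1c4∈{3,6}] col 4 places 6 nowhere but r1c4 ⇒ r1c4=6.
Step 4. [r4c5∈{3}] r4c5's peers cover all but 3 ⇒ r4c5=3.
Step 5. [r6c9∈{3,6,9}] in col 9, 3 fits only at r6c9. So r6c9=3.
Step 6. [r6c1∈{6}] nothing but 6 survives at r6c1. So r6c1=6.
Step 7. [r1c6∈{1,3}] box 2 places 3 nowhere but r1c6. So r1c6=3.
Step 8. [r1c8∈{1}] nothing but 1 survives at r1c8. So r1c8=1.
Step 9. [r7c2∈{2,3}] row 7 places 3 nowhere but r7c2 ⇒ r7c2=3.
Step 10. [r9c2∈{1}] nothing but 1 survives at r9c2, so r9c2=1.
Step 11. [r8c1∈{2}] r8c1 is down to just 2, so r8c1=2.
Step 12. [r8c8∈{4}] r8c8 is down to just 4 ⇒ r8c8=4.
Step 13. [r3c9∈{6}] r3c9 has the single candidate 6. So r3c9=6.
Step 14. [r5c6∈{5,6}] col 6 places 5 nowhere but r5c6. So r5c6=5.
Step 15. [r2c3∈{2}] r2c3 has the single candidate 2. So r2c3=2.
Step 16. [r3c6∈{1}] only 1 remains possible at r3c6. So r3c6=1.
Step 17. [r9c8∈{7}] r9c8 has the single candidate 7, so r9c8=7.
Step 18. [r5c1∈{3}] r5c1 has the single candidate 3. So r5c1=3.
Step 19. [r5c8∈{6}] r5c8 has the single candidate 6, so r5c8=6.
Step 20. [r4c2∈{2}] r4c2 has the single candidate 2, so r4c2=2.
Step 21. [r9c4∈{3}] nothing but 3 survives at r9c4, so r9c4=3.
Step 22. [r4c9∈{1}] nothing but 1 survives at r4c9, so r4c9=1.
Step 23. [r9c1∈{8}] r9c1's peers cover all but 8. So r9c1=8.
Step 24. [r5c7∈{4}] r5c7 is down to just 4. So r5c7=4.
Step 25. [r4c7∈{7}] r4c7 has the single candidate 7. So r4c7=7.
Step 26. [r2c1∈{1}] r2c1 has the single candidate 1 ⇒ r2c1=1.
Step 27. [r6c7∈{9}] only 9 remains possible at r6c7 ⇒ r6c7=9.
Step 28. [r6c8∈{5}] r6c8 is down to just 5. So r6c8=5.
Step 29. [r2c2∈{6}] r2c2's peers cover all but 6 ⇒ r2c2=6.
Step 30. [r7c8∈{2}] nothing but 2 survives at r7c8. So r7c8=2.
Step 31. [r2c8∈{3}] r2c8 has the single candidate 3. So r2c8=3.
Step 32. [r3c7∈{8}] r3c7's peers cover all but 8. So r3c7=8.
Step 33. [r4c6∈{6}] only 6 remains possible at r4c6 ⇒ r4c6=6.
Step 34. [r1c2∈{9}] r1c2 is down to just 9 ⇒ r1c2=9.
Step 35. [r9c5∈{4}] r9c5 is down to just 4 ⇒ r9c5=4.
Step 36. [r3c1∈{4}] r3c1's peers cover all but 4, so r3c1=4.
Step 37. [r7c6∈{8}] nothing but 8 survives at r7c6, so r7c6=8.
Step 38. [r9c3∈{5}] r9c3 has the single candidate 5. So r9c3=5.
Step 39. [r8c5∈{1}] r8c5's peers cover all but 1 ⇒ r8c5=1.
Step 40. [r9c9∈{9}] r9c9's peers cover all but 9 ⇒ r9c9=9.

Answer: 7 9 8 6 5 3 2 1 4 / 1 6 2 9 8 4 5 3 7 / 4 5 3 2 7 1 8 9 6 / 5 2 9 4 3 6 7 8 1 / 3 8 7 1 9 5 4 6 2 / 6 4 1 8 2 7 9 5 3 / 9 3 4 7 6 8 1 2 5 / 2 7 6 5 1 9 3 4 8 / 8 1 5 3 4 2 6 7 9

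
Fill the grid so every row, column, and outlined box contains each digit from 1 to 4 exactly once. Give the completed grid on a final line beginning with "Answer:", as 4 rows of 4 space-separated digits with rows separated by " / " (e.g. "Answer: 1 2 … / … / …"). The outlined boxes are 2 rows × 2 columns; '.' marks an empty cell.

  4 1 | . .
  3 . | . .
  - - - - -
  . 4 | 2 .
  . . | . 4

Step 1. [r3c4∈{1,3}] across row 3, 3 lands solely at r3c4 ⇒ r3c4=3.
Step 2. [r2c2∈{2}] only 2 remains possible at r2c2 ⇒ r2c2=2.
Step 3. [r4c3∈{1}] nothing but 1 survives at r4c3. So r4c3=1.
Step 4. [r2c3∈{4}] r2c3's peers cover all but 4. So r2c3=4.
Step 5. [r1c3∈{3}] nothing but 3 survives at r1c3, so r1c3=3.
Step 6. [r4c2∈{3}] r4c2 is down to just 3, so r4c2=3.
Step 7. [r3c1∈{1}] only 1 remains possible at r3c1. So r3c1=1.
Step 8. [r4c1∈{2}] r4c1 is down to just 2, so r4c1=2.
Step 9. [r2c4∈{1}] r2c4's peers cover all but 1, so r2c4=1.
Step 10. [r1c4∈{2}] r1c4 has the single candidate 2 ⇒ r1c4=2.

Answer: 4 1 3 2 / 3 2 4 1 / 1 4 2 3 / 2 3 1 4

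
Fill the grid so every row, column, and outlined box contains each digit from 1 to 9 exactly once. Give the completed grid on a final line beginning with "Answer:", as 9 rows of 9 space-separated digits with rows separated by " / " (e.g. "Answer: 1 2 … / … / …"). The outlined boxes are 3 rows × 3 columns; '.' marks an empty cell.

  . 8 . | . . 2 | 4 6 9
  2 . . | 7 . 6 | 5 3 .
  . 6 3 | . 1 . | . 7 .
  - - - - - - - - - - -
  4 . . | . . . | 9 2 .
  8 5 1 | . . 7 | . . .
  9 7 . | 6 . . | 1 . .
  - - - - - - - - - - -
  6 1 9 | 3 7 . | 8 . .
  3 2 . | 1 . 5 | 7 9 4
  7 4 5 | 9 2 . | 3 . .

Step 1. [r6c8∈{4,5,8}] 8 has one home in col 8: r6c8. So r6c8=8.
Step 2. [r1c5∈{3,5}] r1c5 is the only open cell in row 1 admitting 3 ⇒ r1c5=3.
Step 3. [r9c9∈{1,6}] 6 has one home in row 9: r9c9 ⇒ r9c9=6.
Step 4. [r9c6∈{8}] r9c6 is down to just 8, so r9c6=8.
Step 5. [r1c4∈{5}] only 5 remains possible at r1c4. So r1c4=5.
Step 6. [r4c4∈{8}] r4c4's peers cover all but 8, so r4c4=8.
Step 7. [r2c5∈{4,8,9}] r2c5 is the only open cell in col 5 admitting 8, so r2c5=8.
Step 8. [r5c9∈{3}] only 3 remains possible at r5c9. So r5c9=3.
Step 9. [r6c9∈{5}] r6c9 is down to just 5. So r6c9=5.
Step 10. [r6c5∈{4}] r6c5's peers cover all but 4 ⇒ r6c5=4.
Step 11. [r7c9∈{2}] only 2 remains possible at r7c9. So r7c9=2.
Step 12. [r7c6∈{4}] r7c6 has the single candidate 4. So r7c6=4.
Step 13. [r4c2∈{3}] r4c2's peers cover all but 3, so r4c2=3.
Step 14. [r1c1∈{1}] r1c1's peers cover all but 1, so r1c1=1.
Step 15. [r4c5∈{5}] only 5 remains possible at r4c5 ⇒ r4c5=5.
Step 16. [r5c5∈{9}] r5c5's peers cover all but 9 ⇒ r5c5=9.
Step 17. [r3c4∈{4}] only 4 remains possible at r3c4. So r3c4=4.
Step 18. [r2c3∈{4}] r2c3's peers cover all but 4. So r2c3=4.
Step 19. [r4c3∈{6}] r4c3 has the single candidate 6 ⇒ r4c3=6.
Step 20. [r1c3∈{7}] r1c3 has the single candidate 7, so r1c3=7.
Step 21. [r5c4∈{2}] r5c4 has the single candidate 2. So r5c4=2.
Step 22. [r6c6∈{3}] nothing but 3 survives at r6c6. So r6c6=3.
Step 23. [r2c9∈{1}] nothing but 1 survives at r2c9, so r2c9=1.
Step 24. [r3c7∈{2}] nothing but 2 survives at r3c7. So r3c7=2.
Step 25. [r3c6∈{9}] r3c6 has the single candidate 9. So r3c6=9.
Step 26. [r9c8∈{1}] r9c8 is down to just 1 ⇒ r9c8=1.
Step 27. [r3c1∈{5}] r3c1 is down to just 5, so r3c1=5.
Step 28. [r4c6∈{1}] r4c6's peers cover all but 1. So r4c6=1.
Step 29. [r5c8∈{4}] r5c8 is down to just 4. So r5c8=4.
Step 30. [r8c5∈{6}] r8c5 is down to just 6. So r8c5=6.
Step 31. [r7c8∈{5}] r7c8's peers cover all but 5 ⇒ r7c8=5.
Step 32. [r6c3∈{2}] only 2 remains possible at r6c3. So r6c3=2.
Step 33. [r8c3∈{8}] r8c3 is down to just 8 ⇒ r8c3=8.
Step 34. [r3c9∈{8}] only 8 remains possible at r3c9 ⇒ r3c9=8.
Step 35. [r4c9∈{7}] r4c9 is down to just 7, so r4c9=7.
Step 36. [r2c2∈{9}] r2c2 is down to just 9, so r2c2=9.
Step 37. [r5c7∈{6}] only 6 remains possible at r5c7, so r5c7=6.

Answer: 1 8 7 5 3 2 4 6 9 / 2 9 4 7 8 6 5 3 1 / 5 6 3 4 1 9 2 7 8 / 4 3 6 8 5 1 9 2 7 / 8 5 1 2 9 7 6 4 3 / 9 7 2 6 4 3 1 8 5 / 6 1 9 3 7 4 8 5 2 / 3 2 8 1 6 5 7 9 4 / 7 4 5 9 2 8 3 1 6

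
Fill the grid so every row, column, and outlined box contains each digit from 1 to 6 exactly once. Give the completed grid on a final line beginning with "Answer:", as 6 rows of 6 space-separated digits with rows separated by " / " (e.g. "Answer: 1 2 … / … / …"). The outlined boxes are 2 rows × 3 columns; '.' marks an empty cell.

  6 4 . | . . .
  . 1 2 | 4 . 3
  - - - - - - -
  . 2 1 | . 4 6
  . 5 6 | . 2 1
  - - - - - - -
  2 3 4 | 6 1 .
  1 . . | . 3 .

Step 1. [r1c5∈{5}] r1c5's peers cover all but 5, so r1c5=5.
Step 2. [r6c6∈{2,4,5}] r6c6 is the only open cell in row 6 admitting 4. So r6c6=4.
Step 3. [r6c4∈{2,5}] across row 6, 2 lands solely at r6c4, so r6c4=2.
Step 4. [r4c4∈{3}] only 3 remains possible at r4c4. So r4c4=3.
Step 5. [r2c5∈{6}] r2c5's peers cover all but 6, so r2c5=6.
Step 6. [r6c2∈{6}] r6c2 is down to just 6, so r6c2=6.
Step 7. [r3c1∈{3}] nothing but 3 survives at r3c1 ⇒ r3c1=3.
Step 8. [r1c3∈{3}] r1c3 is down to just 3. So r1c3=3.
Step 9. [r4c1∈{4}] only 4 remains possible at r4c1, so r4c1=4.
Step 10. [r1c6∈{2}] r1c6's peers cover all but 2, so r1c6=2.
Step 11. [r2c1∈{5}] nothing but 5 survives at r2c1. So r2c1=5.
Step 12. [r6c3∈{5}] only 5 remains possible at r6c3 ⇒ r6c3=5.
Step 13. [r5c6∈{5}] r5c6 has the single candidate 5 ⇒ r5c6=5.
Step 14. [r3c4∈{5}] r3c4's peers cover all but 5 ⇒ r3c4=5.
Step 15. [r1c4∈{1}] r1c4 has the single candidate 1 ⇒ r1c4=1.

Answer: 6 4 3 1 5 2 / 5 1 2 4 6 3 / 3 2 1 5 4 6 / 4 5 6 3 2 1 / 2 3 4 6 1 5 / 1 6 5 2 3 4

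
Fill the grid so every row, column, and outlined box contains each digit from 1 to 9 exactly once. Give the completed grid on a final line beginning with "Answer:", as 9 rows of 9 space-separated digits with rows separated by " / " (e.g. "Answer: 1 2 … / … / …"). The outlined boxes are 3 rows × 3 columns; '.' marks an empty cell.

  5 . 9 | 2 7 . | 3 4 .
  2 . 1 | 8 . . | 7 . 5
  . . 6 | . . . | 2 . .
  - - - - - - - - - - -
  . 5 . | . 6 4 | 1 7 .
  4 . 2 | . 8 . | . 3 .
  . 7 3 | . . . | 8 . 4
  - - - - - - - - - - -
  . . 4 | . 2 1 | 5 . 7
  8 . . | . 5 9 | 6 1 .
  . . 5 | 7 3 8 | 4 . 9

Step 1. [r6c8∈{2,5,6,9}] across col 8, 5 lands solely at r6c8 ⇒ r6c8=5.
Step 2. [r6c1∈{1,6,9}] in row 6, 6 fits only at r6c1 ⇒ r6c1=6.
Step 3. [r2c8∈{6,9}] across col 8, 6 lands solely at r2c8, so r2c8=6.
Step 4. [r2c5∈{4,9}] across row 2, 9 lands solely at r2c5, so r2c5=9.
Step 5. [r6c4∈{1,9}] row 6 places 9 nowhere but r6c4 ⇒ r6c4=9.
Step 6. [r3c5∈{1,4}] col 5 places 4 nowhere but r3c5 ⇒ r3c5=4.
Step 7. [r3c4∈{1,3,5}] 1 has one home in box 2: r3c4. So r3c4=1.
Step 8. [r3c9∈{8}] r3c9 has the single candidate 8, so r3c9=8.
Step 9. [r3c2∈{3}] only 3 remains possible at r3c2, so r3c2=3.
Step 10. [r9c2∈{1,2,6}] 6 has one home in row 9: r9c2. So r9c2=6.
Step 11. [r7c2∈{9}] nothing but 9 survives at r7c2 ⇒ r7c2=9.
Step 12. [r5c4∈{5}] r5c4 has the single candidate 5, so r5c4=5.
Step 13. [r4c9∈{2}] r4c9 has the single candidate 2. So r4c9=2.
Step 14. [r9c1∈{1}] r9c1's peers cover all but 1 ⇒ r9c1=1.
Step 15. [r1c6∈{6}] r1c6 has the single candidate 6. So r1c6=6.
Step 16. [r5c6∈{7}] r5c6's peers cover all but 7 ⇒ r5c6=7.
Step 17. [r7c4∈{6}] r7c4 has the single candidate 6. So r7c4=6.
Step 18. [r2c2∈{4}] r2c2's peers cover all but 4 ⇒ r2c2=4.
Step 19. [r7c1∈{3}] r7c1 is down to just 3, so r7c1=3.
Step 20. [r8c4∈{4}] nothing but 4 survives at r8c4. So r8c4=4.
Step 21. [r1c9∈{1}] r1c9 has the single candidate 1. So r1c9=1.
Step 22. [r5c9∈{6}] r5c9's peers cover all but 6. So r5c9=6.
Step 23. [r9c8∈{2}] r9c8 has the single candidate 2 ⇒ r9c8=2.
Step 24. [r6c5∈{1}] nothing but 1 survives at r6c5, so r6c5=1.
Step 25. [r5c2∈{1}] only 1 remains possible at r5c2, so r5c2=1.
Step 26. [r3c6∈{5}] only 5 remains possible at r3c6 ⇒ r3c6=5.
Step 27. [r4c4∈{3}] r4c4's peers cover all but 3 ⇒ r4c4=3.
Step 28. [r3c8∈{9}] r3c8 is down to just 9, so r3c8=9.
Step 29. [r8c9∈{3}] only 3 remains possible at r8c9. So r8c9=3.
Step 30. [r6c6∈{2}] only 2 remains possible at r6c6 ⇒ r6c6=2.
Step 31. [r5c7∈{9}] only 9 remains possible at r5c7. So r5c7=9.
Step 32. [r1c2∈{8}] r1c2 is down to just 8, so r1c2=8.
Step 33. [r4c3∈{8}] r4c3's peers cover all but 8 ⇒ r4c3=8.
Step 34. [r8c2∈{2}] r8c2 has the single candidate 2 ⇒ r8c2=2.
Step 35. [r8c3∈{7}] r8c3 is down to just 7 ⇒ r8c3=7.
Step 36. [r2c6∈{3}] r2c6 has the single candidate 3, so r2c6=3.
Step 37. [r7c8∈{8}] only 8 remains possible at r7c8. So r7c8=8.
Step 38. [r3c1∈{7}] r3c1 is down to just 7. So r3c1=7.
Step 39. [r4c1∈{9}] r4c1 is down to just 9 ⇒ r4c1=9.

Answer: 5 8 9 2 7 6 3 4 1 / 2 4 1 8 9 3 7 6 5 / 7 3 6 1 4 5 2 9 8 / 9 5 8 3 6 4 1 7 2 / 4 1 2 5 8 7 9 3 6 / 6 7 3 9 1 2 8 5 4 / 3 9 4 6 2 1 5 8 7 / 8 2 7 4 5 9 6 1 3 / 1 6 5 7 3 8 4 2 9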